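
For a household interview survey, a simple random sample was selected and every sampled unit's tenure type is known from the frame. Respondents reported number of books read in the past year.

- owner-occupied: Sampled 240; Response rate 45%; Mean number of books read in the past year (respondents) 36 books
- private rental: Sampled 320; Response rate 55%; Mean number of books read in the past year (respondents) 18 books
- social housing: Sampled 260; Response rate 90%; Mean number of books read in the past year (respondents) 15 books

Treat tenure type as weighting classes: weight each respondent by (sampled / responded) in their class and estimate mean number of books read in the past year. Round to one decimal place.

22.3

Weighting each respondent by the inverse class response rate inflates each class back to its sampled size, so the class weight is n_sampled:
  owner-occupied: 240 × 36 = 8640
  private rental: 320 × 18 = 5760
  social housing: 260 × 15 = 3900
Adjusted estimate = 18,300 / 820 = 22.3171 → 22.3.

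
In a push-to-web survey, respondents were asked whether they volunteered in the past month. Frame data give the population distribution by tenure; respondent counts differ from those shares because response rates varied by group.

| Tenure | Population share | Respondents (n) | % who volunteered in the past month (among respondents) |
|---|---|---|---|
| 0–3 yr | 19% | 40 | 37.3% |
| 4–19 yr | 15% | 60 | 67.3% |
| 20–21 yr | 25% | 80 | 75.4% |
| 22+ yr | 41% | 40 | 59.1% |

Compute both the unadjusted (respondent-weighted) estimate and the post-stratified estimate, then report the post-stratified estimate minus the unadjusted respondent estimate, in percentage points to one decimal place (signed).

Without adjustment, the pooled respondent share is:
  (40/220)×37.3 + (60/220)×67.3 + (80/220)×75.4 + (40/220)×59.1 = 63.3%
Post-stratified estimate weights by population shares:
  0.19×37.3 + 0.15×67.3 + 0.25×75.4 + 0.41×59.1 = 60.263%
Difference = 60.263 − 63.3 = -3.037 pp.

-3.0 percentage points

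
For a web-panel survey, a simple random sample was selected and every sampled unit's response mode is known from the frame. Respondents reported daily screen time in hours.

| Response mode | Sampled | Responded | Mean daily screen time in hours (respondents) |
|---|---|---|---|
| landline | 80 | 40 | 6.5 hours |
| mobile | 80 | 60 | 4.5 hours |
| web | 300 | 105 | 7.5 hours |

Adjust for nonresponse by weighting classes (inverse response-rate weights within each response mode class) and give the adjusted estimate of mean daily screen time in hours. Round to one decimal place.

6.8

Response rates by class: landline 40/80 = 50%, mobile 60/80 = 75%, web 105/300 = 35%.
Inverse-response-rate weighting restores each class to its sampled count, so class totals weight by n_sampled:
  landline: 80 × 6.5 = 520
  mobile: 80 × 4.5 = 360
  web: 300 × 7.5 = 2250
Adjusted estimate = 3130 / 460 = 6.80435 → 6.8.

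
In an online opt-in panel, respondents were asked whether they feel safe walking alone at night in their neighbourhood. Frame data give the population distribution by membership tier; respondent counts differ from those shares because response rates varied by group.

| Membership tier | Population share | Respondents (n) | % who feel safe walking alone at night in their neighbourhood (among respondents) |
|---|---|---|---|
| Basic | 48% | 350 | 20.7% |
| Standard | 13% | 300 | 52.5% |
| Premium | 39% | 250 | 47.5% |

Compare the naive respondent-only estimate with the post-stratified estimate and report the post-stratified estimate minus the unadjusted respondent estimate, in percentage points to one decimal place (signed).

-3.5 percentage points

Naive respondent-only estimate (weights = respondent counts):
  (350/900)×20.7 + (300/900)×52.5 + (250/900)×47.5 = 38.7444%
Post-stratified estimate weights by population shares:
  0.48×20.7 + 0.13×52.5 + 0.39×47.5 = 35.286%
Difference = 35.286 − 38.7444 = -3.4584 pp.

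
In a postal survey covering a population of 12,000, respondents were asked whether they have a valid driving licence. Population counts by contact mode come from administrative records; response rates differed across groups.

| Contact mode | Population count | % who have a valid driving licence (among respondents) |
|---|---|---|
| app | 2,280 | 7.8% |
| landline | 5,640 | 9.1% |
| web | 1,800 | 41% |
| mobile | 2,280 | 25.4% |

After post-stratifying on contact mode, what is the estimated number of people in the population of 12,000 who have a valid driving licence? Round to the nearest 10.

2,010

Apply each group's respondent rate to its population count:
  app: 2,280 × 7.8% = 177.84
  landline: 5,640 × 9.1% = 513.24
  web: 1,800 × 41% = 738
  mobile: 2,280 × 25.4% = 579.12
Estimated total = 2008.2 → 2,010.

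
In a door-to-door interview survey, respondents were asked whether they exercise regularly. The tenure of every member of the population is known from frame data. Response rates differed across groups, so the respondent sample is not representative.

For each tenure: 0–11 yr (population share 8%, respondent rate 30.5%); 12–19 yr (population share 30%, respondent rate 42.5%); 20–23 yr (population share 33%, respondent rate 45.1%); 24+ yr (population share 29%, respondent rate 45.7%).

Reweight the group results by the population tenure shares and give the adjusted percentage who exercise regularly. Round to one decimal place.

43.3%

Weight each group's respondent value by its population share:
  0–11 yr: 0.08 × 30.5 = 2.44
  12–19 yr: 0.3 × 42.5 = 12.75
  20–23 yr: 0.33 × 45.1 = 14.883
  24+ yr: 0.29 × 45.7 = 13.253
Post-stratified estimate = 43.326 → 43.3%.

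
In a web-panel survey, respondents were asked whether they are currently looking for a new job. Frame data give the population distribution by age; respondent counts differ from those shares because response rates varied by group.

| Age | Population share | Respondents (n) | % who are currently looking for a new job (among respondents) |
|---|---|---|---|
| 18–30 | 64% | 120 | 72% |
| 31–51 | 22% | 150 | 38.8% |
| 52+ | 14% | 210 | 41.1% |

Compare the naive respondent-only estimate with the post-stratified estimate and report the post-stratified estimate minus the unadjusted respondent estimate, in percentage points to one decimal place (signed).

+12.3 percentage points

Unadjusted (pooled respondent) estimate weights by respondent counts:
  (120/480)×72 + (150/480)×38.8 + (210/480)×41.1 = 48.1063%
Post-stratified estimate weights by population shares:
  0.64×72 + 0.22×38.8 + 0.14×41.1 = 60.37%
Difference = 60.37 − 48.1063 = 12.2637 pp.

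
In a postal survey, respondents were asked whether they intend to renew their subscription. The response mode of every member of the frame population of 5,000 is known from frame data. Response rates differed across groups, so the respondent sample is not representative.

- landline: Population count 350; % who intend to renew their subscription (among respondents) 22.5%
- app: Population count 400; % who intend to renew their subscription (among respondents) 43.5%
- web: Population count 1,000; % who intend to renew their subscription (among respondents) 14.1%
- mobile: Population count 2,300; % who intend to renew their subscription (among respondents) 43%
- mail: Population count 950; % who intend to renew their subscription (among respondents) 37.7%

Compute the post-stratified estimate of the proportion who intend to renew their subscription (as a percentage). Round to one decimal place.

Weight each group's respondent value by its population share:
  landline: (350/5,000) × 22.5 = 1.575
  app: (400/5,000) × 43.5 = 3.48
  web: (1,000/5,000) × 14.1 = 2.82
  mobile: (2,300/5,000) × 43 = 19.78
  mail: (950/5,000) × 37.7 = 7.163
Post-stratified estimate = 34.818 → 34.8%.

34.8%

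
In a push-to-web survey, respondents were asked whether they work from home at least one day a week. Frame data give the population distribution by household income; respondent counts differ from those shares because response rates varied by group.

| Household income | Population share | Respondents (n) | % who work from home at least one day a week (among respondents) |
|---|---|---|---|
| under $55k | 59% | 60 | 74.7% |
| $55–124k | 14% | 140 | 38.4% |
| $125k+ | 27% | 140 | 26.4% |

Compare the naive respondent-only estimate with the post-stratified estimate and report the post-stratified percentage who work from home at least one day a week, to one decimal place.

56.6%

Without adjustment, the pooled respondent share is:
  (60/340)×74.7 + (140/340)×38.4 + (140/340)×26.4 = 39.8647%
Reweighting by population household income shares:
  0.59×74.7 + 0.14×38.4 + 0.27×26.4 = 56.577%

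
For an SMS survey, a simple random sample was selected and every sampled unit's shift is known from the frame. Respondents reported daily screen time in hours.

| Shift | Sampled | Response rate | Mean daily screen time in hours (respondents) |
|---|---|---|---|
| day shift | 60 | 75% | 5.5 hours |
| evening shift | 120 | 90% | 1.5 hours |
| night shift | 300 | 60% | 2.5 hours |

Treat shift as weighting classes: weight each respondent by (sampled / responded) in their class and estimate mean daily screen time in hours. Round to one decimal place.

Inverse-response-rate weighting restores each class to its sampled count, so class totals weight by n_sampled:
  day shift: 60 × 5.5 = 330
  evening shift: 120 × 1.5 = 180
  night shift: 300 × 2.5 = 750
Adjusted estimate = 1260 / 480 = 2.625 → 2.6.

2.6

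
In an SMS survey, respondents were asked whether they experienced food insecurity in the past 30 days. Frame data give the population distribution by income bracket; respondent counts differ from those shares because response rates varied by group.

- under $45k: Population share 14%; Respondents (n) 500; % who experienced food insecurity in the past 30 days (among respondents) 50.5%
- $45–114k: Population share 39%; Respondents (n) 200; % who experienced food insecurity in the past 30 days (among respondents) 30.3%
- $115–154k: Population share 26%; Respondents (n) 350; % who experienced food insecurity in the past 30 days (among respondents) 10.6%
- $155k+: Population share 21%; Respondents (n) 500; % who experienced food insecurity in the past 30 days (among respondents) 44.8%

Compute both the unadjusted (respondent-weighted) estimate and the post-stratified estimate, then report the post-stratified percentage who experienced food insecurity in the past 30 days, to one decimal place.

Naive respondent-only estimate (weights = respondent counts):
  (500/1550)×50.5 + (200/1550)×30.3 + (350/1550)×10.6 + (500/1550)×44.8 = 37.0452%
Post-stratifying to population shares instead:
  0.14×50.5 + 0.39×30.3 + 0.26×10.6 + 0.21×44.8 = 31.051%

31.1%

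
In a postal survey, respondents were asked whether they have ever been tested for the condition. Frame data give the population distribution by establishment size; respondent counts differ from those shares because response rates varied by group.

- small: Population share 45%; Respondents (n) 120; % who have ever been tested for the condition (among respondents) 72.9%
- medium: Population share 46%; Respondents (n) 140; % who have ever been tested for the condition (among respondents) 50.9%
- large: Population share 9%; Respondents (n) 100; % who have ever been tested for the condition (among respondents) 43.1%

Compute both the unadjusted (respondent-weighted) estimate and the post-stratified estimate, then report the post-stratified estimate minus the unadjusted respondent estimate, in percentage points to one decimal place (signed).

Naive respondent-only estimate (weights = respondent counts):
  (120/360)×72.9 + (140/360)×50.9 + (100/360)×43.1 = 56.0667%
Post-stratifying to population shares instead:
  0.45×72.9 + 0.46×50.9 + 0.09×43.1 = 60.098%
Difference = 60.098 − 56.0667 = 4.0313 pp.

+4.0 percentage points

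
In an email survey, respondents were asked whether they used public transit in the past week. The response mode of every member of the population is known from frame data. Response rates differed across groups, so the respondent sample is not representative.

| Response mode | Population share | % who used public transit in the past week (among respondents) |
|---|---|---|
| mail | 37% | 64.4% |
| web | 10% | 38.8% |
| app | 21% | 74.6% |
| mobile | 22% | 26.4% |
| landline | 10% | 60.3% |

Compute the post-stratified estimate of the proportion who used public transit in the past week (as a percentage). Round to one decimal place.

55.2%

Reweight to the known response mode distribution:
  mail: 0.37 × 64.4 = 23.828
  web: 0.1 × 38.8 = 3.88
  app: 0.21 × 74.6 = 15.666
  mobile: 0.22 × 26.4 = 5.808
  landline: 0.1 × 60.3 = 6.03
Post-stratified estimate = 55.212 → 55.2%.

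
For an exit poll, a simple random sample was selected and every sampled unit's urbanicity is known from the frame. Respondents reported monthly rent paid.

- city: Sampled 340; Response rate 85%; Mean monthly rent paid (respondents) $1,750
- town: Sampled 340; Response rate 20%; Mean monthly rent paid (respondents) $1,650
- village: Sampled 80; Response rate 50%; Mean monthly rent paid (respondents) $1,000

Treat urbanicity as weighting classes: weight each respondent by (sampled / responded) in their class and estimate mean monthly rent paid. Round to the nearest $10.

$1,630

Each respondent's weight = sampled/responded in their class; summing within a class gives n_sampled, so:
  city: 340 × 1750 = 595,000
  town: 340 × 1650 = 561,000
  village: 80 × 1000 = 80,000
Adjusted estimate = 1,236,000 / 760 = 1626.32 → $1,630.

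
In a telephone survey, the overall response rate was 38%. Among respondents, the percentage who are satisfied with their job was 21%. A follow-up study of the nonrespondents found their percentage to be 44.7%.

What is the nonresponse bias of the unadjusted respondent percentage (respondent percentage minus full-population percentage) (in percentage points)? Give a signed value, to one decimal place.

-14.7 percentage points

Nonresponse fraction = 1 − 0.38 = 0.62.
Bias = (nonresponse fraction) × (respondent percentage − nonrespondent percentage)
     = 0.62 × (21 − 44.7) = 0.62 × -23.7 = -14.694.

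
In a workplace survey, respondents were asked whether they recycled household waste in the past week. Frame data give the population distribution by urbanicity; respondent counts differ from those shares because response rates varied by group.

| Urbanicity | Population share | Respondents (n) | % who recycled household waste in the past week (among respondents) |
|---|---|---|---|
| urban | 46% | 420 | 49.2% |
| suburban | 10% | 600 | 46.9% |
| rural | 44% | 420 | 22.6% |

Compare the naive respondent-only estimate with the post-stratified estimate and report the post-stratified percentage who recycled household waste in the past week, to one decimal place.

37.3%

Without adjustment, the pooled respondent share is:
  (420/1440)×49.2 + (600/1440)×46.9 + (420/1440)×22.6 = 40.4833%
Post-stratifying to population shares instead:
  0.46×49.2 + 0.1×46.9 + 0.44×22.6 = 37.266%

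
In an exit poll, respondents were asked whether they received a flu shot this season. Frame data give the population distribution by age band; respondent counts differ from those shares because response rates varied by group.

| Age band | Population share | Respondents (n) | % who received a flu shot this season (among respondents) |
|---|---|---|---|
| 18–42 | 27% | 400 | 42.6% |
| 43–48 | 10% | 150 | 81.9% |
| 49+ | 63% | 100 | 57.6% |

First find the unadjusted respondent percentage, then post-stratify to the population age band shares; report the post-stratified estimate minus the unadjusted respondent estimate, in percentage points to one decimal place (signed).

Naive respondent-only estimate (weights = respondent counts):
  (400/650)×42.6 + (150/650)×81.9 + (100/650)×57.6 = 53.9769%
Reweighting by population age band shares:
  0.27×42.6 + 0.1×81.9 + 0.63×57.6 = 55.98%
Difference = 55.98 − 53.9769 = 2.0031 pp.

+2.0 percentage points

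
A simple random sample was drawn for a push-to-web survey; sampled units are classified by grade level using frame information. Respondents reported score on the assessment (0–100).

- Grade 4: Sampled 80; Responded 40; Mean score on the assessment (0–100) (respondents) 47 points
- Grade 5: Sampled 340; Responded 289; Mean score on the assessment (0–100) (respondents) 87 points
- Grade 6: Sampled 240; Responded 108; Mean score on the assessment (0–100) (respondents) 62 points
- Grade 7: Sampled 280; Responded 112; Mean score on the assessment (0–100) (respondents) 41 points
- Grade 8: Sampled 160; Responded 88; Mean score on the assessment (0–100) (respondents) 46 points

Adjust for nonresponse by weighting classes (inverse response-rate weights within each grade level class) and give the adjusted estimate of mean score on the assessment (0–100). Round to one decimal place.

61.0

Class response rates: Grade 4 40/80 = 50%, Grade 5 289/340 = 85%, Grade 6 108/240 = 45%, Grade 7 112/280 = 40%, Grade 8 88/160 = 55%.
Weighting each respondent by the inverse class response rate inflates each class back to its sampled size, so the class weight is n_sampled:
  Grade 4: 80 × 47 = 3760
  Grade 5: 340 × 87 = 29,580
  Grade 6: 240 × 62 = 14,880
  Grade 7: 280 × 41 = 11,480
  Grade 8: 160 × 46 = 7360
Adjusted estimate = 67,060 / 1,100 = 60.9636 → 61.0.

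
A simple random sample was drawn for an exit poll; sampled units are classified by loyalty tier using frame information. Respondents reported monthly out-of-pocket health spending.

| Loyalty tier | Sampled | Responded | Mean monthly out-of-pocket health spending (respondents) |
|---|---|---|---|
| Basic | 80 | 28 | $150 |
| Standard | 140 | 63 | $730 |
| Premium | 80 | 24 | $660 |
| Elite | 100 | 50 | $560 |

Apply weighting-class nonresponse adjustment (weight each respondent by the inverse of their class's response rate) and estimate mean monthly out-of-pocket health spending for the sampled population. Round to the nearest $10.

$560

Response rates by class: Basic 28/80 = 35%, Standard 63/140 = 45%, Premium 24/80 = 30%, Elite 50/100 = 50%.
Inverse-response-rate weighting restores each class to its sampled count, so class totals weight by n_sampled:
  Basic: 80 × 150 = 12,000
  Standard: 140 × 730 = 102,200
  Premium: 80 × 660 = 52,800
  Elite: 100 × 560 = 56,000
Adjusted estimate = 223,000 / 400 = 557.5 → $560.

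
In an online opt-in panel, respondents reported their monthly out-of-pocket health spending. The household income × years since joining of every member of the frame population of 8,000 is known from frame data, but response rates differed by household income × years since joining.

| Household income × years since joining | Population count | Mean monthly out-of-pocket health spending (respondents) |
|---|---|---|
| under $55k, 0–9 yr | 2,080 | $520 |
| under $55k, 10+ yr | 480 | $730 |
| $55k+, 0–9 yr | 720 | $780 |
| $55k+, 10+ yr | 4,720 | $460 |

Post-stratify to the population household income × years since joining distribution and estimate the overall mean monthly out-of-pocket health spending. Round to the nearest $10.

Each cell contributes population-share × respondent value:
  under $55k, 0–9 yr: (2,080/8,000) × 520 = 135.2
  under $55k, 10+ yr: (480/8,000) × 730 = 43.8
  $55k+, 0–9 yr: (720/8,000) × 780 = 70.2
  $55k+, 10+ yr: (4,720/8,000) × 460 = 271.4
Post-stratified estimate = 520.6 → $520.

$520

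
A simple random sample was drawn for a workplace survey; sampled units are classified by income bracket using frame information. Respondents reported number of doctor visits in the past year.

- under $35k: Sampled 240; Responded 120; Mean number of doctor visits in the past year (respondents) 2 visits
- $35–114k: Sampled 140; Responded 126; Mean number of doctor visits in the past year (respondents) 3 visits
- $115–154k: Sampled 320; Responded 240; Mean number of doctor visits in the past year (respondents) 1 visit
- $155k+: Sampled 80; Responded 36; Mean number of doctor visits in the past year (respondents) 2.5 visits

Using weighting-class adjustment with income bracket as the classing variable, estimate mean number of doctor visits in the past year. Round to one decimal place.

Response rates by class: under $35k 120/240 = 50%, $35–114k 126/140 = 90%, $115–154k 240/320 = 75%, $155k+ 36/80 = 45%.
With weight = n_sampled/n_responded per class, the weighted class total is n_sampled:
  under $35k: 240 × 2 = 480
  $35–114k: 140 × 3 = 420
  $115–154k: 320 × 1 = 320
  $155k+: 80 × 2.5 = 200
Adjusted estimate = 1420 / 780 = 1.82051 → 1.8.

1.8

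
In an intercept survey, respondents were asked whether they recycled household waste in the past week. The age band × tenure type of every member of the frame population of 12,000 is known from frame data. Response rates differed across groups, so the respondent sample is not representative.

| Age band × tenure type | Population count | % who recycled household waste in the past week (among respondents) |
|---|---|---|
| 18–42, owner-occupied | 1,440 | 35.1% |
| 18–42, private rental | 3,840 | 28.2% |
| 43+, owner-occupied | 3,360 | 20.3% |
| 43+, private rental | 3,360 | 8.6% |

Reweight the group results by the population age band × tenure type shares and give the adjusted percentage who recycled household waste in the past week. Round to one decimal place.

Reweight to the known age band × tenure type distribution:
  18–42, owner-occupied: (1,440/12,000) × 35.1 = 4.212
  18–42, private rental: (3,840/12,000) × 28.2 = 9.024
  43+, owner-occupied: (3,360/12,000) × 20.3 = 5.684
  43+, private rental: (3,360/12,000) × 8.6 = 2.408
Post-stratified estimate = 21.328 → 21.3%.

21.3%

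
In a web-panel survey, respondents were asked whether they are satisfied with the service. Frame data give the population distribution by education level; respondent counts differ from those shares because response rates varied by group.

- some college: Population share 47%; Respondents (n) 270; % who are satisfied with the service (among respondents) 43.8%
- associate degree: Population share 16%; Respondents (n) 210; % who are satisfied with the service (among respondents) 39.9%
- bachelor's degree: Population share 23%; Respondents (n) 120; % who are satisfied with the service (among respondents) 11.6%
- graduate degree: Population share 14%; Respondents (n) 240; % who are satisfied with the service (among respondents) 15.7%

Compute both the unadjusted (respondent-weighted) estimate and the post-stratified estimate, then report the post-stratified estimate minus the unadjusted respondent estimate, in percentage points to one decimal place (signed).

+1.6 percentage points

Naive respondent-only estimate (weights = respondent counts):
  (270/840)×43.8 + (210/840)×39.9 + (120/840)×11.6 + (240/840)×15.7 = 30.1964%
Reweighting by population education level shares:
  0.47×43.8 + 0.16×39.9 + 0.23×11.6 + 0.14×15.7 = 31.836%
Difference = 31.836 − 30.1964 = 1.6396 pp.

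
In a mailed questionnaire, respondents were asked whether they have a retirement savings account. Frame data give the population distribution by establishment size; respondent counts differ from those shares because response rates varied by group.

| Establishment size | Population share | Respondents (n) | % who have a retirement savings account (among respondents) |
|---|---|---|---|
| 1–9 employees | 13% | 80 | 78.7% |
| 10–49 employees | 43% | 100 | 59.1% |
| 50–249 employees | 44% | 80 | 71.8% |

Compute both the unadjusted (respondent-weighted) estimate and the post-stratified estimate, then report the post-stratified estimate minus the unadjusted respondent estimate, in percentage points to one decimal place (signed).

Without adjustment, the pooled respondent share is:
  (80/260)×78.7 + (100/260)×59.1 + (80/260)×71.8 = 69.0385%
Reweighting by population establishment size shares:
  0.13×78.7 + 0.43×59.1 + 0.44×71.8 = 67.236%
Difference = 67.236 − 69.0385 = -1.8025 pp.

-1.8 percentage points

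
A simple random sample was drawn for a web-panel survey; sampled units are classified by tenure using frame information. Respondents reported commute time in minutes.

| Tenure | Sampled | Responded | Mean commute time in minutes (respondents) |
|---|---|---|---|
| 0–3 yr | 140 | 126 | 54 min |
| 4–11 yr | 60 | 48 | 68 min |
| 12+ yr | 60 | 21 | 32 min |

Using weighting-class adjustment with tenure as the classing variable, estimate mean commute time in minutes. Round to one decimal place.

52.2

Response rates by class: 0–3 yr 126/140 = 90%, 4–11 yr 48/60 = 80%, 12+ yr 21/60 = 35%.
Each respondent's weight = sampled/responded in their class; summing within a class gives n_sampled, so:
  0–3 yr: 140 × 54 = 7560
  4–11 yr: 60 × 68 = 4080
  12+ yr: 60 × 32 = 1920
Adjusted estimate = 13,560 / 260 = 52.1538 → 52.2.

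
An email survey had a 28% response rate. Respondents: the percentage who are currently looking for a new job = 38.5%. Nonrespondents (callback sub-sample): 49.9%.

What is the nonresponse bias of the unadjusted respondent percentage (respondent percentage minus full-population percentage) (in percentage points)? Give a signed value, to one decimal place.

-8.2 percentage points

Nonresponse fraction = 1 − 0.28 = 0.72.
Bias = (nonresponse fraction) × (respondent percentage − nonrespondent percentage)
     = 0.72 × (38.5 − 49.9) = 0.72 × -11.4 = -8.208.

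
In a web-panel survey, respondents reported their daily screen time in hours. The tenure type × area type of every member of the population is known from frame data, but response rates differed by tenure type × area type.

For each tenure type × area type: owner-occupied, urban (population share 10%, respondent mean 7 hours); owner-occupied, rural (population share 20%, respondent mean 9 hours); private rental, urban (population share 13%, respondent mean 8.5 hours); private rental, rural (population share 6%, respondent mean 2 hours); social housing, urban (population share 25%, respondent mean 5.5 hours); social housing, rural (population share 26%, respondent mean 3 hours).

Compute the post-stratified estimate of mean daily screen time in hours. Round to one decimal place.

Reweight to the known tenure type × area type distribution:
  owner-occupied, urban: 0.1 × 7 = 0.7
  owner-occupied, rural: 0.2 × 9 = 1.8
  private rental, urban: 0.13 × 8.5 = 1.105
  private rental, rural: 0.06 × 2 = 0.12
  social housing, urban: 0.25 × 5.5 = 1.375
  social housing, rural: 0.26 × 3 = 0.78
Post-stratified estimate = 5.88 → 5.9.

5.9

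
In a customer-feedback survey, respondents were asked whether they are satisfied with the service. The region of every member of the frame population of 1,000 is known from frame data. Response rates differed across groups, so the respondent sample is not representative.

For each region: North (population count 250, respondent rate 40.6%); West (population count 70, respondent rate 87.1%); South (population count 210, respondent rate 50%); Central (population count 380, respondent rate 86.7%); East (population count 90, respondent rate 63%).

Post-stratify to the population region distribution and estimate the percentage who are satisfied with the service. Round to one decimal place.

Each cell contributes population-share × respondent value:
  North: (250/1,000) × 40.6 = 10.15
  West: (70/1,000) × 87.1 = 6.097
  South: (210/1,000) × 50 = 10.5
  Central: (380/1,000) × 86.7 = 32.946
  East: (90/1,000) × 63 = 5.67
Post-stratified estimate = 65.363 → 65.4%.

65.4%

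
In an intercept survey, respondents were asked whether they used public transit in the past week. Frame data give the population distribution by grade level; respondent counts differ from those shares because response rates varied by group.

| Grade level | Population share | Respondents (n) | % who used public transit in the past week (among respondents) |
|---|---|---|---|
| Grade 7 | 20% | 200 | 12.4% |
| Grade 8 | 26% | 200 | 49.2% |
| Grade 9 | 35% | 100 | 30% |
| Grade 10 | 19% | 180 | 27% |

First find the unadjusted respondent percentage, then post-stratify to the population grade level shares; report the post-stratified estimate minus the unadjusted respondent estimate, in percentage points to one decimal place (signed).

+1.2 percentage points

Without adjustment, the pooled respondent share is:
  (200/680)×12.4 + (200/680)×49.2 + (100/680)×30 + (180/680)×27 = 29.6765%
Reweighting by population grade level shares:
  0.2×12.4 + 0.26×49.2 + 0.35×30 + 0.19×27 = 30.902%
Difference = 30.902 − 29.6765 = 1.2255 pp.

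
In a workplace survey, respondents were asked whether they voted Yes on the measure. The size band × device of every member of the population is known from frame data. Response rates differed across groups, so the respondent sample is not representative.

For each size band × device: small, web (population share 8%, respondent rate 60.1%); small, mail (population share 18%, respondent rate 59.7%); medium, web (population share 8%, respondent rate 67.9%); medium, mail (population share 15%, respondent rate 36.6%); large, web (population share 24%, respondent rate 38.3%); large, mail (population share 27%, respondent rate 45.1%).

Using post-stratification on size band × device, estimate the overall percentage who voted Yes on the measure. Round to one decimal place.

Weight each group's respondent value by its population share:
  small, web: 0.08 × 60.1 = 4.808
  small, mail: 0.18 × 59.7 = 10.746
  medium, web: 0.08 × 67.9 = 5.432
  medium, mail: 0.15 × 36.6 = 5.49
  large, web: 0.24 × 38.3 = 9.192
  large, mail: 0.27 × 45.1 = 12.177
Post-stratified estimate = 47.845 → 47.8%.

47.8%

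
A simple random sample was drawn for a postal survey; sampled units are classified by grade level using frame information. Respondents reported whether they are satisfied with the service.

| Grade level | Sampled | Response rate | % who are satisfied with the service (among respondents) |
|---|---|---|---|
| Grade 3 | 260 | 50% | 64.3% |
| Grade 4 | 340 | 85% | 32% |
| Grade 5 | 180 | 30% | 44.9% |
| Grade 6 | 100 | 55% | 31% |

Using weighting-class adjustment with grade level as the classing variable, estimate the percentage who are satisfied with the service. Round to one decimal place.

44.1%

Weighting each respondent by the inverse class response rate inflates each class back to its sampled size, so the class weight is n_sampled:
  Grade 3: 260 × 64.3 = 16,718
  Grade 4: 340 × 32 = 10,880
  Grade 5: 180 × 44.9 = 8082
  Grade 6: 100 × 31 = 3100
Adjusted estimate = 38,780 / 880 = 44.0682 → 44.1%.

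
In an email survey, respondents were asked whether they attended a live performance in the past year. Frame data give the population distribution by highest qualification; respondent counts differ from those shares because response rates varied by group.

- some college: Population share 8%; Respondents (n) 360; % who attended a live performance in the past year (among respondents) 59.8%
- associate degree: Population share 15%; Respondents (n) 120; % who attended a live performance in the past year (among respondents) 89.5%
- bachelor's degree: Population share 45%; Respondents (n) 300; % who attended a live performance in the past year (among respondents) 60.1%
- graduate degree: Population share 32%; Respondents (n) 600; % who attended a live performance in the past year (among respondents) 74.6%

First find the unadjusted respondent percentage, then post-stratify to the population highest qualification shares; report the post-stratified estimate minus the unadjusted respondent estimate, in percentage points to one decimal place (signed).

+0.2 percentage points

Without adjustment, the pooled respondent share is:
  (360/1380)×59.8 + (120/1380)×89.5 + (300/1380)×60.1 + (600/1380)×74.6 = 68.8826%
Post-stratifying to population shares instead:
  0.08×59.8 + 0.15×89.5 + 0.45×60.1 + 0.32×74.6 = 69.126%
Difference = 69.126 − 68.8826 = 0.2434 pp.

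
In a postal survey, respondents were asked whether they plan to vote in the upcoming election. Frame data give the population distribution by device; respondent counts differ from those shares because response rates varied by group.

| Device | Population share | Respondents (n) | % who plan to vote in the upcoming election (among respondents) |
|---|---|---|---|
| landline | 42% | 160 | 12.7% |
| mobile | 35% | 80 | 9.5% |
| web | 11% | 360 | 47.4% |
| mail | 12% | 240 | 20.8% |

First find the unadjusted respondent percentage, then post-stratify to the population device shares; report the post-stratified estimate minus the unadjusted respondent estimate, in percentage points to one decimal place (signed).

-13.2 percentage points

Without adjustment, the pooled respondent share is:
  (160/840)×12.7 + (80/840)×9.5 + (360/840)×47.4 + (240/840)×20.8 = 29.581%
Post-stratifying to population shares instead:
  0.42×12.7 + 0.35×9.5 + 0.11×47.4 + 0.12×20.8 = 16.369%
Difference = 16.369 − 29.581 = -13.212 pp.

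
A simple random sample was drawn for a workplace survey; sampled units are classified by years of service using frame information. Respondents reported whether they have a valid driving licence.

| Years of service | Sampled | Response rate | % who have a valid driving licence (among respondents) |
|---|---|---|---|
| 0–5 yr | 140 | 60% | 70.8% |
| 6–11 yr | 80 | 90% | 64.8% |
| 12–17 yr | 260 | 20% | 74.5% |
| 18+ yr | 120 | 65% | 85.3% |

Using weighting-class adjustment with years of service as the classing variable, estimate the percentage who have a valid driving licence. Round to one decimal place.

74.5%

Inverse-response-rate weighting restores each class to its sampled count, so class totals weight by n_sampled:
  0–5 yr: 140 × 70.8 = 9912
  6–11 yr: 80 × 64.8 = 5184
  12–17 yr: 260 × 74.5 = 19,370
  18+ yr: 120 × 85.3 = 10,236
Adjusted estimate = 44,702 / 600 = 74.5033 → 74.5%.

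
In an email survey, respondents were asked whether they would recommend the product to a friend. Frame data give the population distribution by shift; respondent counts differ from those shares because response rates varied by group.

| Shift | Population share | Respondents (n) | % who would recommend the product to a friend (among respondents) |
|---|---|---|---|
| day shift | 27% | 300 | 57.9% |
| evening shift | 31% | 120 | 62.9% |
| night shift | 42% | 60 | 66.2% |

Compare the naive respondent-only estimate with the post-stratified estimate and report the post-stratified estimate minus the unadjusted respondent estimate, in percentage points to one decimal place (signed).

+2.7 percentage points

Unadjusted (pooled respondent) estimate weights by respondent counts:
  (300/480)×57.9 + (120/480)×62.9 + (60/480)×66.2 = 60.1875%
Post-stratified estimate weights by population shares:
  0.27×57.9 + 0.31×62.9 + 0.42×66.2 = 62.936%
Difference = 62.936 − 60.1875 = 2.7485 pp.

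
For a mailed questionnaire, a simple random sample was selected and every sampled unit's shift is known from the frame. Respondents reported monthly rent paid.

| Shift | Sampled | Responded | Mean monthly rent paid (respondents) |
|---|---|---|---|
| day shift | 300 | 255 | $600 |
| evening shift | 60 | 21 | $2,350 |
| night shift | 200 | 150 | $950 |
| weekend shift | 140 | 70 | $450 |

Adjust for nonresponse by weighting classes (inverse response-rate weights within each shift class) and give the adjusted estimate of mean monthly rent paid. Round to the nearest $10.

Class response rates: day shift 255/300 = 85%, evening shift 21/60 = 35%, night shift 150/200 = 75%, weekend shift 70/140 = 50%.
Inverse-response-rate weighting restores each class to its sampled count, so class totals weight by n_sampled:
  day shift: 300 × 600 = 180,000
  evening shift: 60 × 2350 = 141,000
  night shift: 200 × 950 = 190,000
  weekend shift: 140 × 450 = 63,000
Adjusted estimate = 574,000 / 700 = 820 → $820.

$820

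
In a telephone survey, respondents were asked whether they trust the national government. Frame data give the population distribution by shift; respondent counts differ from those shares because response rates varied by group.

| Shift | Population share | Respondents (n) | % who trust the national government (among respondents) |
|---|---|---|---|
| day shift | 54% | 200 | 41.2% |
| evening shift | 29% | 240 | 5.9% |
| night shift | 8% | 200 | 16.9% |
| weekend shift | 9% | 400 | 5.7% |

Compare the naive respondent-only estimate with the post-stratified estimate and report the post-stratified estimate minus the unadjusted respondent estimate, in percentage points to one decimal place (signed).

+11.1 percentage points

Naive respondent-only estimate (weights = respondent counts):
  (200/1040)×41.2 + (240/1040)×5.9 + (200/1040)×16.9 + (400/1040)×5.7 = 14.7269%
Post-stratifying to population shares instead:
  0.54×41.2 + 0.29×5.9 + 0.08×16.9 + 0.09×5.7 = 25.824%
Difference = 25.824 − 14.7269 = 11.0971 pp.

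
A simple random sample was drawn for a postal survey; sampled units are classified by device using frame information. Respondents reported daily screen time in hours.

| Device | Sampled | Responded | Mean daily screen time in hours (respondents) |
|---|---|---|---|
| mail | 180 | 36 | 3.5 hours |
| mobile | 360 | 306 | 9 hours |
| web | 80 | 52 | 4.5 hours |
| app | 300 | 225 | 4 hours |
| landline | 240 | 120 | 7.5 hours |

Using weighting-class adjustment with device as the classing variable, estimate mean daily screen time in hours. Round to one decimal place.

Class response rates: mail 36/180 = 20%, mobile 306/360 = 85%, web 52/80 = 65%, app 225/300 = 75%, landline 120/240 = 50%.
Weighting each respondent by the inverse class response rate inflates each class back to its sampled size, so the class weight is n_sampled:
  mail: 180 × 3.5 = 630
  mobile: 360 × 9 = 3240
  web: 80 × 4.5 = 360
  app: 300 × 4 = 1200
  landline: 240 × 7.5 = 1800
Adjusted estimate = 7230 / 1,160 = 6.23276 → 6.2.

6.2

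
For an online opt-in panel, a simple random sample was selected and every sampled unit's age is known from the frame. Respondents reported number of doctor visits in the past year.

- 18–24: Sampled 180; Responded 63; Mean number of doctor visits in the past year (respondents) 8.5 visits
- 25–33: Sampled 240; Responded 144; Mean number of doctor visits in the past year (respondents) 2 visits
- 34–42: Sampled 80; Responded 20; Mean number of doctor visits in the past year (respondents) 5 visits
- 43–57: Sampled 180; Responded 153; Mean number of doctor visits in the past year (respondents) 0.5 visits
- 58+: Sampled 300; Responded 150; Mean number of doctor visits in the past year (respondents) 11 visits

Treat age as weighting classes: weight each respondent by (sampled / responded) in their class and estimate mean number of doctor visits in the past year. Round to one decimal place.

Response rates by class: 18–24 63/180 = 35%, 25–33 144/240 = 60%, 34–42 20/80 = 25%, 43–57 153/180 = 85%, 58+ 150/300 = 50%.
Each respondent's weight = sampled/responded in their class; summing within a class gives n_sampled, so:
  18–24: 180 × 8.5 = 1530
  25–33: 240 × 2 = 480
  34–42: 80 × 5 = 400
  43–57: 180 × 0.5 = 90
  58+: 300 × 11 = 3300
Adjusted estimate = 5800 / 980 = 5.91837 → 5.9.

5.9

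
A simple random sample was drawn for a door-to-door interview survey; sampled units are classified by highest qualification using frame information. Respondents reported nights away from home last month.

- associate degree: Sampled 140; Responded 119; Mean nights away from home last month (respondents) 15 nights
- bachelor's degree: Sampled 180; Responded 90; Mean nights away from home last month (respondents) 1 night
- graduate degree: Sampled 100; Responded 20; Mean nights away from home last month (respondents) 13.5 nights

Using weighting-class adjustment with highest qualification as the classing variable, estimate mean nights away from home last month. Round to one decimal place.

Response rates by class: associate degree 119/140 = 85%, bachelor's degree 90/180 = 50%, graduate degree 20/100 = 20%.
Each respondent's weight = sampled/responded in their class; summing within a class gives n_sampled, so:
  associate degree: 140 × 15 = 2100
  bachelor's degree: 180 × 1 = 180
  graduate degree: 100 × 13.5 = 1350
Adjusted estimate = 3630 / 420 = 8.64286 → 8.6.

8.6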